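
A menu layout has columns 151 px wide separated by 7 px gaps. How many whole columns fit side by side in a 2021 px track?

12 columns

Each extra column adds 151 + 7 = 158 px.
(2021 + 7) / 158 = 12.84, so 12 columns fit.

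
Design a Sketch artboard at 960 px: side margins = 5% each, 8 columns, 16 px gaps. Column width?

Margins: 5% × 960 = 48 px each, so content = 960 − 96 = 864 px.
864 − 7·16 = 752; ÷8 gives c = 94 px.

94 px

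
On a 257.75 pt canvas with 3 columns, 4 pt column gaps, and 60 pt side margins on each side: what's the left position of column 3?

Content = 257.75 − 2·60 = 137.75 pt.
3 columns + 2 column gaps: 3c + 2·4 = 137.75.
3c = 137.75 − 8 = 129.75, so c = 43.25 pt.
Before column 3: the margin + 2 columns + 2 column gaps.
Offset = 60 + 2·(43.25 + 4) = 60 + 94.5 = 154.5 pt.

154.5 pt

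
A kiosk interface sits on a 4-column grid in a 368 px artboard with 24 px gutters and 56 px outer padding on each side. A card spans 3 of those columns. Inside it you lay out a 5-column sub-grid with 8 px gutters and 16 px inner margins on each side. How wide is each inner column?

24.4 px

Subtract both margins: 368 − 2·56 = 256 px.
4 columns + 3 gutters: 4c + 3·24 = 256.
4c = 256 − 72 = 184, so c = 46 px.
3 columns plus 2 gutters: 138 + 48 = 186 px.
Inner content = 186 − 2·16 = 154 px.
5 columns + 4 gutters: 5d + 4·8 = 154.
5d = 154 − 32 = 122, so d = 24.4 px.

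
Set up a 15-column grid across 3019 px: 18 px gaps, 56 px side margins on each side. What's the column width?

Subtract both margins: 3019 − 2·56 = 2907 px.
15 columns + 14 gaps: 15c + 14·18 = 2907.
15c = 2907 − 252 = 2655, so c = 177 px.

177 px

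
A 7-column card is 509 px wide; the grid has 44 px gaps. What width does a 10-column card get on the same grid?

509 − 6·44 = 245; ÷7 gives c = 35 px.
10 columns plus 9 gaps: 350 + 396 = 746 px.

746 px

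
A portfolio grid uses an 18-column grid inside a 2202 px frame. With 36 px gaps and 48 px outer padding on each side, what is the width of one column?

Subtract both margins: 2202 − 2·48 = 2106 px.
2106 − 17·36 = 1494; ÷18 gives c = 83 px.

83 px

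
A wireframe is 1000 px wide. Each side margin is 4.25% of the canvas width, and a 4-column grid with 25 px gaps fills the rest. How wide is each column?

1000 × (1 − 2·4.25%) = 1000 × 91.5% = 915 px for the columns.
4 columns + 3 gaps: 4c + 3·25 = 915.
4c = 915 − 75 = 840, so c = 210 px.

210 px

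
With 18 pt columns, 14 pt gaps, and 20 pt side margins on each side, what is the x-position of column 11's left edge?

340 pt

Column 11 starts at margin + 10·(column + gutter) = 20 + 10·32 = 340 pt.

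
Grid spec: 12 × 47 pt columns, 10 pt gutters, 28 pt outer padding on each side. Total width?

730 pt

Adding margins, columns and gutters: 56 + 564 + 110 = 730 pt.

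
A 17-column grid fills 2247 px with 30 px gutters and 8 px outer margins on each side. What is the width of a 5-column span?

635 px

Content width = 2247 − 2·8 = 2231 px.
Subtracting 16 gutters of 30 leaves 1751 for 17 columns, so c = 103 px.
5 columns plus 4 gutters: 515 + 120 = 635 px.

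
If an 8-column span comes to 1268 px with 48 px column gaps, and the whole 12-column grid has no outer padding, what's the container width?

1926 px

1268 − 7·48 = 932; ÷8 gives c = 116.5 px.
Container = 12·116.5 + 11·48 = 1398 + 528 = 1926 px.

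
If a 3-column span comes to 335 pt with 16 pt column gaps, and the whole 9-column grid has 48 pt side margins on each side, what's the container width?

3c + 2·16 = 335 → 3c = 303 → c = 101 pt.
Total width: 2·48 + 9·101 + 8·16 = 1133 pt.

1133 pt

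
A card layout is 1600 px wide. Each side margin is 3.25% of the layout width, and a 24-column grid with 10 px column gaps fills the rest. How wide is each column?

52.75 px

Each margin = 3.25% of 1600 = 52 px; content = 1600 − 2·52 = 1496 px.
1496 − 23·10 = 1266; ÷24 gives c = 52.75 px.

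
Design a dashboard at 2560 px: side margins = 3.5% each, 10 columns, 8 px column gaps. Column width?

Each margin = 3.5% of 2560 = 89.6 px; content = 2560 − 2·89.6 = 2380.8 px.
2380.8 − 9·8 = 2308.8; ÷10 gives c = 230.88 px.

230.88 px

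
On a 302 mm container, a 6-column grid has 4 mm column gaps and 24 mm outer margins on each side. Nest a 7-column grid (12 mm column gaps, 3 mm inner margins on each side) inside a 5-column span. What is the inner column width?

19 mm

Take off 48 mm of margins, leaving 254 mm.
6 columns + 5 column gaps: 6c + 5·4 = 254.
6c = 254 − 20 = 234, so c = 39 mm.
5 columns plus 4 column gaps: 195 + 16 = 211 mm.
Inner content = 211 − 2·3 = 205 mm.
7d + 6·12 = 205 → 7d = 133 → d = 19 mm.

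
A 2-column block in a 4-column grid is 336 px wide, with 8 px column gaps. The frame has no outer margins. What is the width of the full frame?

680 px

2c + 1·8 = 336 → 2c = 328 → c = 164 px.
Total width: 4·164 + 3·8 = 680 px.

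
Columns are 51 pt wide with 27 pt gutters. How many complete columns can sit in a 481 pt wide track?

k columns need k·51 + (k−1)·27 = k·78 − 27.
k·78 − 27 ≤ 481 → k ≤ 508 / 78 ≈ 6.51, so k = 6.

6 columns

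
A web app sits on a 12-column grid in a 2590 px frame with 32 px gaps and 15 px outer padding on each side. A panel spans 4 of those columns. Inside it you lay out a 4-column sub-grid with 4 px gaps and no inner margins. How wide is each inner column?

205 px

Inside the margins: 2590 − 30 = 2560 px.
2560 − 11·32 = 2208; ÷12 gives c = 184 px.
4-column span = 4·184 + 3·32 = 832 px.
4d + 3·4 = 832 → 4d = 820 → d = 205 px.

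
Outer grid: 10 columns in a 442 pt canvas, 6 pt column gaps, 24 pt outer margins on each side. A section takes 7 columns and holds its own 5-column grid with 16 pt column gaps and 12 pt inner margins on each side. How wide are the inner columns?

37.2 pt

Outer content = 442 − 2·24 = 394 pt.
394 − 9·6 = 340; ÷10 gives c = 34 pt.
7 columns plus 6 column gaps: 238 + 36 = 274 pt.
Inner content = 274 − 2·12 = 250 pt.
Subtracting 4 column gaps of 16 leaves 186 for 5 columns, so d = 37.2 pt.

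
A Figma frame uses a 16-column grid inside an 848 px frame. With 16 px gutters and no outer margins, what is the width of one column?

16c + 15·16 = 848 → 16c = 608 → c = 38 px.

38 px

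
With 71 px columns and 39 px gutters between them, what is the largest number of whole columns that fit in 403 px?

4 columns: 4·71 + 3·39 = 401 px ≤ 403.
5 columns: 511 px > 403. So 4.

4 columns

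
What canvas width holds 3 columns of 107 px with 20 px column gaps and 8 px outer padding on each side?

Canvas = 2·8 + 3·107 + 2·20 = 16 + 321 + 40 = 377 px.

377 px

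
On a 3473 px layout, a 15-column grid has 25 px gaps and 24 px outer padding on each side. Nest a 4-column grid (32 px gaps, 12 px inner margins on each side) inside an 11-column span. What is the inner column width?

596.25 px

Outer content = 3473 − 2·24 = 3425 px.
15 columns + 14 gaps: 15c + 14·25 = 3425.
15c = 3425 − 350 = 3075, so c = 205 px.
Span of 11: 11·205 + 10·25 = 2255 + 250 = 2505 px.
Inner content = 2505 − 2·12 = 2481 px.
Subtracting 3 gaps of 32 leaves 2385 for 4 columns, so d = 596.25 px.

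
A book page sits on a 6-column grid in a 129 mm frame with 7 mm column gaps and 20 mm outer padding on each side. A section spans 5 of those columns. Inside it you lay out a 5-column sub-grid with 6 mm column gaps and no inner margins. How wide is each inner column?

Outer content = 129 − 2·20 = 89 mm.
6 columns + 5 column gaps: 6c + 5·7 = 89.
6c = 89 − 35 = 54, so c = 9 mm.
Span of 5: 5·9 + 4·7 = 45 + 28 = 73 mm.
73 − 4·6 = 49; ÷5 gives d = 9.8 mm.

9.8 mm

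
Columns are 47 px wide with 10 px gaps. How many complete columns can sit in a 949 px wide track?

16 columns

16 columns: 16·47 + 15·10 = 902 px ≤ 949.
17 columns: 959 px > 949. So 16.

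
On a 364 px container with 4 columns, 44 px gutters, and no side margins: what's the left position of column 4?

306 px

4c + 3·44 = 364 → 4c = 232 → c = 58 px.
Each column+gutter stride is 102 px; with no margin, 3 of them is 306 px.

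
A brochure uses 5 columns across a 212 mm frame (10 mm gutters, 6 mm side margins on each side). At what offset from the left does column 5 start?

Take off 12 mm of margins, leaving 200 mm.
Subtracting 4 gutters of 10 leaves 160 for 5 columns, so c = 32 mm.
Before column 5: the margin + 4 columns + 4 gutters.
Offset = 6 + 4·(32 + 10) = 6 + 168 = 174 mm.

174 mm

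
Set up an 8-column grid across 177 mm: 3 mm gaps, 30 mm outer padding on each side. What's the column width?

Subtract both margins: 177 − 2·30 = 117 mm.
117 − 7·3 = 96; ÷8 gives c = 12 mm.

12 mm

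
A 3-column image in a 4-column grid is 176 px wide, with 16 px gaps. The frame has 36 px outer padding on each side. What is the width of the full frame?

312 px

3c + 2·16 = 176 → 3c = 144 → c = 48 px.
Total width: 2·36 + 4·48 + 3·16 = 312 px.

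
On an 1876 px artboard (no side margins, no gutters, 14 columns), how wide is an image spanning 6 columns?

14c = 1876 → c = 134 px.
With no gutters, 6 columns span 6·134 = 804 px.

804 px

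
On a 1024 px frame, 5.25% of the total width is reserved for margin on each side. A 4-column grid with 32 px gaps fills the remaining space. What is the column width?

205.12 px

Margins: 5.25% × 1024 = 53.76 px each, so content = 1024 − 107.52 = 916.48 px.
4 columns + 3 gaps: 4c + 3·32 = 916.48.
4c = 916.48 − 96 = 820.48, so c = 205.12 px.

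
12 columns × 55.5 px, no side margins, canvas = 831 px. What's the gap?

12·55.5 + 11g = 831 → 11g = 165 → g = 15 px.

15 px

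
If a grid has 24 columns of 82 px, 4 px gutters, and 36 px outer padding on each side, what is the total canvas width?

Canvas = 2·36 + 24·82 + 23·4 = 72 + 1968 + 92 = 2132 px.

2132 px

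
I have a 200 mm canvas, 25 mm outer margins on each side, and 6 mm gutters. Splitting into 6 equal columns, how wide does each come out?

Content width = 200 − 2·25 = 150 mm.
150 − 5·6 = 120; ÷6 gives c = 20 mm.

20 mm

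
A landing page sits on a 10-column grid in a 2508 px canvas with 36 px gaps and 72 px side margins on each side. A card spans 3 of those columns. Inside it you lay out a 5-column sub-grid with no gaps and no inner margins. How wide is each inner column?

136.8 px

Outer content = 2508 − 2·72 = 2364 px.
Subtracting 9 gaps of 36 leaves 2040 for 10 columns, so c = 204 px.
Span of 3: 3·204 + 2·36 = 612 + 72 = 684 px.
5d = 684 → d = 136.8 px.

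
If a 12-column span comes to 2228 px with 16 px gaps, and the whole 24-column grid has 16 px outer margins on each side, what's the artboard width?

4504 px

Subtracting 11 gaps of 16 leaves 2052 for 12 columns, so c = 171 px.
Artboard = 2·16 + 24·171 + 23·16 = 32 + 4104 + 368 = 4504 px.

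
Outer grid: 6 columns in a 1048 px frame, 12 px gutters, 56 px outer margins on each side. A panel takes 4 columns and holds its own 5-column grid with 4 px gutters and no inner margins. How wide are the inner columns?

120.8 px

Take off 112 px of margins, leaving 936 px.
936 − 5·12 = 876; ÷6 gives c = 146 px.
4 columns plus 3 gutters: 584 + 36 = 620 px.
5 columns + 4 gutters: 5d + 4·4 = 620.
5d = 620 − 16 = 604, so d = 120.8 px.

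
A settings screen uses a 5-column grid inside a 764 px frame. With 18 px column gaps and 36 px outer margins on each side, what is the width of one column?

124 px

Content width = 764 − 2·36 = 692 px.
5 columns + 4 column gaps: 5c + 4·18 = 692.
5c = 692 − 72 = 620, so c = 124 px.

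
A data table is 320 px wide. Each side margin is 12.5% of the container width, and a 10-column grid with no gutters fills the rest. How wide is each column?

Margins: 12.5% × 320 = 40 px each, so content = 320 − 80 = 240 px.
With no gutters, each column is 240/10 = 24 px.

24 px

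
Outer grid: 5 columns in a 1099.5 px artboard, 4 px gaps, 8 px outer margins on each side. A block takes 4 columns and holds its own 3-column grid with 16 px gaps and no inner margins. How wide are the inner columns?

Subtract both margins: 1099.5 − 2·8 = 1083.5 px.
Subtracting 4 gaps of 4 leaves 1067.5 for 5 columns, so c = 213.5 px.
4-column span = 4·213.5 + 3·4 = 866 px.
3d + 2·16 = 866 → 3d = 834 → d = 278 px.

278 px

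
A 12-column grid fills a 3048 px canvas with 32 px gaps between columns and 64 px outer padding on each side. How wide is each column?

214 px

Inside the margins: 3048 − 128 = 2920 px.
2920 − 11·32 = 2568; ÷12 gives c = 214 px.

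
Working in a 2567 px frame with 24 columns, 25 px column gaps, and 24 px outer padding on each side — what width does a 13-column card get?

Inside the margins: 2567 − 48 = 2519 px.
2519 − 23·25 = 1944; ÷24 gives c = 81 px.
13 columns plus 12 column gaps: 1053 + 300 = 1353 px.

1353 px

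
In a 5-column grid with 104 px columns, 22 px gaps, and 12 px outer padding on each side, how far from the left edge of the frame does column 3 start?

Each column+gutter stride is 126 px; 2 of them past the 12 px margin is 12 + 252 = 264 px.

264 px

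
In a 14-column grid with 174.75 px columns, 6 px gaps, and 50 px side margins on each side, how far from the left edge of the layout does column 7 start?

Each column+gutter stride is 180.75 px; 6 of them past the 50 px margin is 50 + 1084.5 = 1134.5 px.

1134.5 px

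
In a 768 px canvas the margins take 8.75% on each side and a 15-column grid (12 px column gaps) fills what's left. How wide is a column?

Margins: 8.75% × 768 = 67.2 px each, so content = 768 − 134.4 = 633.6 px.
15 columns + 14 column gaps: 15c + 14·12 = 633.6.
15c = 633.6 − 168 = 465.6, so c = 31.04 px.

31.04 px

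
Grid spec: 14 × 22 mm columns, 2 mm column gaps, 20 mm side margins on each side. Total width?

374 mm

Total width: 2·20 + 14·22 + 13·2 = 374 mm.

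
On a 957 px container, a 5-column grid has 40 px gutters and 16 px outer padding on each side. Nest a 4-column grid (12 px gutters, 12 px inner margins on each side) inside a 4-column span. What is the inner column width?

Subtract both margins: 957 − 2·16 = 925 px.
Subtracting 4 gutters of 40 leaves 765 for 5 columns, so c = 153 px.
4 columns plus 3 gutters: 612 + 120 = 732 px.
Inner content = 732 − 2·12 = 708 px.
4d + 3·12 = 708 → 4d = 672 → d = 168 px.

168 px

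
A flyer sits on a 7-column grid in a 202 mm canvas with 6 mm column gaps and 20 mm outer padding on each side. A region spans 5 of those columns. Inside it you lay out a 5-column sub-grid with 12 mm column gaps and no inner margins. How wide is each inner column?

Take off 40 mm of margins, leaving 162 mm.
162 − 6·6 = 126; ÷7 gives c = 18 mm.
5-column span = 5·18 + 4·6 = 114 mm.
Subtracting 4 column gaps of 12 leaves 66 for 5 columns, so d = 13.2 mm.

13.2 mm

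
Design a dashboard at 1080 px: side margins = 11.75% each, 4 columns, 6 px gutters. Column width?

1080 × (1 − 2·11.75%) = 1080 × 76.5% = 826.2 px for the columns.
826.2 − 3·6 = 808.2; ÷4 gives c = 202.05 px.

202.05 px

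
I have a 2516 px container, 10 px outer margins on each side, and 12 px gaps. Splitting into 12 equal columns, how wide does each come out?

197 px

Inside the margins: 2516 − 20 = 2496 px.
Subtracting 11 gaps of 12 leaves 2364 for 12 columns, so c = 197 px.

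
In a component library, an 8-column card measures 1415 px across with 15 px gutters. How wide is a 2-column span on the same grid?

342.5 px

8 columns + 7 gutters: 8c + 7·15 = 1415.
8c = 1415 − 105 = 1310, so c = 163.75 px.
2 columns plus 1 gutter: 327.5 + 15 = 342.5 px.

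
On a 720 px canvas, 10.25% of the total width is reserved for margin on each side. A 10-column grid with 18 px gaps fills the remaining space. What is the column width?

Margins: 10.25% × 720 = 73.8 px each, so content = 720 − 147.6 = 572.4 px.
Subtracting 9 gaps of 18 leaves 410.4 for 10 columns, so c = 41.04 px.

41.04 px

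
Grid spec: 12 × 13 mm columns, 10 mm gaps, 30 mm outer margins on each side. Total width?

326 mm

Total width: 2·30 + 12·13 + 11·10 = 326 mm.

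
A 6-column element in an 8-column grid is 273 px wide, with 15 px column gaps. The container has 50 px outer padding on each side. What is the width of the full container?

469 px

273 − 5·15 = 198; ÷6 gives c = 33 px.
Adding margins, columns and gutters: 100 + 264 + 105 = 469 px.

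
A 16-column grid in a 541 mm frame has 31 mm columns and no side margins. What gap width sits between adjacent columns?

3 mm

16·31 + 15g = 541 → 15g = 45 → g = 3 mm.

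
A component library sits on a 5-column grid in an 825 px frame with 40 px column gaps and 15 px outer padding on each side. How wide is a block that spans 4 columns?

Take off 30 px of margins, leaving 795 px.
5c + 4·40 = 795 → 5c = 635 → c = 127 px.
Span of 4: 4·127 + 3·40 = 508 + 120 = 628 px.

628 px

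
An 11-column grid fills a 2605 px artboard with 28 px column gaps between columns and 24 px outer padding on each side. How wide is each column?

Take off 48 px of margins, leaving 2557 px.
Subtracting 10 column gaps of 28 leaves 2277 for 11 columns, so c = 207 px.

207 px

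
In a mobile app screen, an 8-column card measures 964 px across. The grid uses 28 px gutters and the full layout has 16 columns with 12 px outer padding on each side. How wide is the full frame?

Subtracting 7 gutters of 28 leaves 768 for 8 columns, so c = 96 px.
Adding margins, columns and gutters: 24 + 1536 + 420 = 1980 px.

1980 px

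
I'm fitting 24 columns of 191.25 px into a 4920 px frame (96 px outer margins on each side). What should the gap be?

Subtract both margins: 4920 − 2·96 = 4728 px.
Columns use 4590 px, leaving 138 px across 23 gaps = 6 px each.

6 px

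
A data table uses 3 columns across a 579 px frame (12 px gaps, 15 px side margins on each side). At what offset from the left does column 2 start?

Content = 579 − 2·15 = 549 px.
549 − 2·12 = 525; ÷3 gives c = 175 px.
Column 2 starts at margin + 1·(column + gutter) = 15 + 1·187 = 202 px.

202 px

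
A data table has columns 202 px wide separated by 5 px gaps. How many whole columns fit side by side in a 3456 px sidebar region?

16 columns

k columns need k·202 + (k−1)·5 = k·207 − 5.
k·207 − 5 ≤ 3456 → k ≤ 3461 / 207 ≈ 16.72, so k = 16.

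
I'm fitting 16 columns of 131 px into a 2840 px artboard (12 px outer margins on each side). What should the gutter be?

Content width = 2840 − 2·12 = 2816 px.
Columns use 2096 px, leaving 720 px across 15 gutters = 48 px each.

48 px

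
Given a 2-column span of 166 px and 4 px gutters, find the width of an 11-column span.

2 columns + 1 gutter: 2c + 1·4 = 166.
2c = 166 − 4 = 162, so c = 81 px.
11 columns plus 10 gutters: 891 + 40 = 931 px.

931 px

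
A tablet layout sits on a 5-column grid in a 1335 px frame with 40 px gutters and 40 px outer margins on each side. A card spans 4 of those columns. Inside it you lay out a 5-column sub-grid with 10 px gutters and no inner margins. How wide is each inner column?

191.2 px

Outer content = 1335 − 2·40 = 1255 px.
Subtracting 4 gutters of 40 leaves 1095 for 5 columns, so c = 219 px.
Span of 4: 4·219 + 3·40 = 876 + 120 = 996 px.
5d + 4·10 = 996 → 5d = 956 → d = 191.2 px.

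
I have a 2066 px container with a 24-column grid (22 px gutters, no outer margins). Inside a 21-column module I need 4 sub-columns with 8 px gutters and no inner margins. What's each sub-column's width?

24 columns + 23 gutters: 24c + 23·22 = 2066.
24c = 2066 − 506 = 1560, so c = 65 px.
21-column span = 21·65 + 20·22 = 1805 px.
Subtracting 3 gutters of 8 leaves 1781 for 4 columns, so d = 445.25 px.

445.25 px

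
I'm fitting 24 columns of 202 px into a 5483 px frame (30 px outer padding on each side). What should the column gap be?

25 px

Subtract both margins: 5483 − 2·30 = 5423 px.
Columns use 4848 px, leaving 575 px across 23 column gaps = 25 px each.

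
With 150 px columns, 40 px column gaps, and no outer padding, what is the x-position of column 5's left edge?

No margin, so column 5 starts at 4·(column + gutter) = 4·190 = 760 px.

760 px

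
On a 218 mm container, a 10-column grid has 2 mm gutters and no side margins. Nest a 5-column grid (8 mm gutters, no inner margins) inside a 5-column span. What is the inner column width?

15.2 mm

218 − 9·2 = 200; ÷10 gives c = 20 mm.
5 columns plus 4 gutters: 100 + 8 = 108 mm.
108 − 4·8 = 76; ÷5 gives d = 15.2 mm.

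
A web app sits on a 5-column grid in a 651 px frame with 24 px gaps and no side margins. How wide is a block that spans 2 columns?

246 px

5c + 4·24 = 651 → 5c = 555 → c = 111 px.
Span of 2: 2·111 + 1·24 = 222 + 24 = 246 px.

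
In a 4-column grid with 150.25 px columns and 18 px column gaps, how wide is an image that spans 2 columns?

318.5 px

2-column span = 2·150.25 + 1·18 = 318.5 px.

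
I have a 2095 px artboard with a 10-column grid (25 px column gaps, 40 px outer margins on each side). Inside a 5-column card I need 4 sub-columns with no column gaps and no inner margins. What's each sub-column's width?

Outer content = 2095 − 2·40 = 2015 px.
10 columns + 9 column gaps: 10c + 9·25 = 2015.
10c = 2015 − 225 = 1790, so c = 179 px.
5 columns plus 4 column gaps: 895 + 100 = 995 px.
With no column gaps, each column is 995/4 = 248.75 px.

248.75 px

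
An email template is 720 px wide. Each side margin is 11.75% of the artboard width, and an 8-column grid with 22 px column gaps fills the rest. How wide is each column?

720 × (1 − 2·11.75%) = 720 × 76.5% = 550.8 px for the columns.
8c + 7·22 = 550.8 → 8c = 396.8 → c = 49.6 px.

49.6 px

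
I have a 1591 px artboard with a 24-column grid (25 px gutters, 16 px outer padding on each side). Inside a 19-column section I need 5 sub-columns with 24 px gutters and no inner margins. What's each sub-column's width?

Subtract both margins: 1591 − 2·16 = 1559 px.
Subtracting 23 gutters of 25 leaves 984 for 24 columns, so c = 41 px.
19 columns plus 18 gutters: 779 + 450 = 1229 px.
5d + 4·24 = 1229 → 5d = 1133 → d = 226.6 px.

226.6 px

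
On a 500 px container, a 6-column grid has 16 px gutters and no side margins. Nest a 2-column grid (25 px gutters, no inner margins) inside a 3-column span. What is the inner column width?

108.5 px

6 columns + 5 gutters: 6c + 5·16 = 500.
6c = 500 − 80 = 420, so c = 70 px.
3-column span = 3·70 + 2·16 = 242 px.
242 − 1·25 = 217; ÷2 gives d = 108.5 px.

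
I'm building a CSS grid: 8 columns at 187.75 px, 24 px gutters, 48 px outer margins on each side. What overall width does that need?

1766 px

Adding margins, columns and gutters: 96 + 1502 + 168 = 1766 px.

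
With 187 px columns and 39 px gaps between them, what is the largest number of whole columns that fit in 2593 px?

11 columns: 11·187 + 10·39 = 2447 px ≤ 2593.
12 columns: 2673 px > 2593. So 11.

11 columns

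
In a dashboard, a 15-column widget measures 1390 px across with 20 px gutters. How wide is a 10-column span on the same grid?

15 columns + 14 gutters: 15c + 14·20 = 1390.
15c = 1390 − 280 = 1110, so c = 74 px.
10 columns plus 9 gutters: 740 + 180 = 920 px.

920 px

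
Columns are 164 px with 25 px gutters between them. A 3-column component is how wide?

542 px

3-column span = 3·164 + 2·25 = 542 px.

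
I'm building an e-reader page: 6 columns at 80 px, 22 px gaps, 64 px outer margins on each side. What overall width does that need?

718 px

Adding margins, columns and gutters: 128 + 480 + 110 = 718 px.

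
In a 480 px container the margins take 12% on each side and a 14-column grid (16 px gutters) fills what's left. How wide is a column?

480 × (1 − 2·12%) = 480 × 76% = 364.8 px for the columns.
14c + 13·16 = 364.8 → 14c = 156.8 → c = 11.2 px.

11.2 px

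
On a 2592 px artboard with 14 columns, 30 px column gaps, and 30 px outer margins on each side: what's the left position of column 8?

1311 px

Take off 60 px of margins, leaving 2532 px.
2532 − 13·30 = 2142; ÷14 gives c = 153 px.
Each column+gutter stride is 183 px; 7 of them past the 30 px margin is 30 + 1281 = 1311 px.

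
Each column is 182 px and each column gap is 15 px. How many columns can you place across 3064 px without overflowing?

15 columns

Each extra column adds 182 + 15 = 197 px.
(3064 + 15) / 197 = 15.63, so 15 columns fit.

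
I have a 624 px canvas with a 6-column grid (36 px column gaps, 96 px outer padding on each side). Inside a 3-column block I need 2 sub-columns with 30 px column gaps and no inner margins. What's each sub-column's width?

84 px

Take off 192 px of margins, leaving 432 px.
432 − 5·36 = 252; ÷6 gives c = 42 px.
3 columns plus 2 column gaps: 126 + 72 = 198 px.
2 columns + 1 column gap: 2d + 1·30 = 198.
2d = 198 − 30 = 168, so d = 84 px.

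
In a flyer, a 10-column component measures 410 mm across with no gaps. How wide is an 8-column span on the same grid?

328 mm

With no gaps, each column is 410/10 = 41 mm.
With no gaps, 8 columns span 8·41 = 328 mm.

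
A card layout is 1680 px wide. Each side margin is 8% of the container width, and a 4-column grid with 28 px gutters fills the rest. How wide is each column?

331.8 px

1680 × (1 − 2·8%) = 1680 × 84% = 1411.2 px for the columns.
4 columns + 3 gutters: 4c + 3·28 = 1411.2.
4c = 1411.2 − 84 = 1327.2, so c = 331.8 px.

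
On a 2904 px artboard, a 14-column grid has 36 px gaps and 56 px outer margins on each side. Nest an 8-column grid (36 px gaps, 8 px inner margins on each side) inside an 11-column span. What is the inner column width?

Take off 112 px of margins, leaving 2792 px.
2792 − 13·36 = 2324; ÷14 gives c = 166 px.
11 columns plus 10 gaps: 1826 + 360 = 2186 px.
Inner content = 2186 − 2·8 = 2170 px.
Subtracting 7 gaps of 36 leaves 1918 for 8 columns, so d = 239.75 px.

239.75 px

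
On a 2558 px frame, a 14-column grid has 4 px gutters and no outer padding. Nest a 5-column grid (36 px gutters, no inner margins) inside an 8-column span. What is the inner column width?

2558 − 13·4 = 2506; ÷14 gives c = 179 px.
8 columns plus 7 gutters: 1432 + 28 = 1460 px.
5d + 4·36 = 1460 → 5d = 1316 → d = 263.2 px.

263.2 px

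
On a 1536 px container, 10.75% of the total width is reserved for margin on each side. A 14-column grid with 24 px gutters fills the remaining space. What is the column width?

Margins: 10.75% × 1536 = 165.12 px each, so content = 1536 − 330.24 = 1205.76 px.
14 columns + 13 gutters: 14c + 13·24 = 1205.76.
14c = 1205.76 − 312 = 893.76, so c = 63.84 px.

63.84 px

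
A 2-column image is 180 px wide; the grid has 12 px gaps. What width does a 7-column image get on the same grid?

2 columns + 1 gap: 2c + 1·12 = 180.
2c = 180 − 12 = 168, so c = 84 px.
7-column span = 7·84 + 6·12 = 660 px.

660 px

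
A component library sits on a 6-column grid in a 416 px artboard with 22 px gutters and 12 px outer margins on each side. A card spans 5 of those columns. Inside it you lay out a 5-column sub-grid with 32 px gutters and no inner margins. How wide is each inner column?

39 px

Inside the margins: 416 − 24 = 392 px.
Subtracting 5 gutters of 22 leaves 282 for 6 columns, so c = 47 px.
Span of 5: 5·47 + 4·22 = 235 + 88 = 323 px.
Subtracting 4 gutters of 32 leaves 195 for 5 columns, so d = 39 px.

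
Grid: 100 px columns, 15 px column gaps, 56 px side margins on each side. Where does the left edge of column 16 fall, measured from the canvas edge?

1781 px

Before column 16: the margin + 15 columns + 15 column gaps.
Offset = 56 + 15·(100 + 15) = 56 + 1725 = 1781 px.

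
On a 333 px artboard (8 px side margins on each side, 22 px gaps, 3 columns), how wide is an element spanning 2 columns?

Inside the margins: 333 − 16 = 317 px.
317 − 2·22 = 273; ÷3 gives c = 91 px.
2 columns plus 1 gap: 182 + 22 = 204 px.

204 px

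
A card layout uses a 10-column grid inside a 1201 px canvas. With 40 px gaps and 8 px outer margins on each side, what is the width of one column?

82.5 px

Take off 16 px of margins, leaving 1185 px.
Subtracting 9 gaps of 40 leaves 825 for 10 columns, so c = 82.5 px.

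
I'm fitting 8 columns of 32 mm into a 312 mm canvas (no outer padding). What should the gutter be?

8·32 + 7g = 312 → 7g = 56 → g = 8 mm.

8 mm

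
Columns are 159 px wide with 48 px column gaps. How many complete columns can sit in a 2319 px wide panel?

11 columns

11 columns: 11·159 + 10·48 = 2229 px ≤ 2319.
12 columns: 2436 px > 2319. So 11.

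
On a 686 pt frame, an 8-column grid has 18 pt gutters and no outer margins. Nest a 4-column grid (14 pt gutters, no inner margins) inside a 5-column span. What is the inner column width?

Subtracting 7 gutters of 18 leaves 560 for 8 columns, so c = 70 pt.
Span of 5: 5·70 + 4·18 = 350 + 72 = 422 pt.
4d + 3·14 = 422 → 4d = 380 → d = 95 pt.

95 pt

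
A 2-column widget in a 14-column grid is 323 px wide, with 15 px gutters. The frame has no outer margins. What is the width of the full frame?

2c + 1·15 = 323 → 2c = 308 → c = 154 px.
Total width: 14·154 + 13·15 = 2351 px.

2351 px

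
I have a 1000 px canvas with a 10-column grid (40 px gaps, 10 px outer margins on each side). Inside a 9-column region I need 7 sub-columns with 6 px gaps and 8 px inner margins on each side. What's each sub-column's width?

Inside the margins: 1000 − 20 = 980 px.
10c + 9·40 = 980 → 10c = 620 → c = 62 px.
9-column span = 9·62 + 8·40 = 878 px.
Inner content = 878 − 2·8 = 862 px.
7d + 6·6 = 862 → 7d = 826 → d = 118 px.

118 px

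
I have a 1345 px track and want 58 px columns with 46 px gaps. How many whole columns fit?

Each extra column adds 58 + 46 = 104 px.
(1345 + 46) / 104 = 13.38, so 13 columns fit.

13 columns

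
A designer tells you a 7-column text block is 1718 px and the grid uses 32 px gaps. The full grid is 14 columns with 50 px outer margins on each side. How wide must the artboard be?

3568 px

7 columns + 6 gaps: 7c + 6·32 = 1718.
7c = 1718 − 192 = 1526, so c = 218 px.
Artboard = 2·50 + 14·218 + 13·32 = 100 + 3052 + 416 = 3568 px.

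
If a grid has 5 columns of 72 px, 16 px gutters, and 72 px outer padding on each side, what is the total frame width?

Frame = 2·72 + 5·72 + 4·16 = 144 + 360 + 64 = 568 px.

568 px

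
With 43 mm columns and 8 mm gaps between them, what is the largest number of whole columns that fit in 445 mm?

8 columns

Each extra column adds 43 + 8 = 51 mm.
(445 + 8) / 51 = 8.88, so 8 columns fit.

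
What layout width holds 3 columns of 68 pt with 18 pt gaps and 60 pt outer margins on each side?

360 pt

Total width: 2·60 + 3·68 + 2·18 = 360 pt.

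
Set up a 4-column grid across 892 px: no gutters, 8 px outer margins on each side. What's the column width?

Subtract both margins: 892 − 2·8 = 876 px.
876 / 4 = 219 px per column.

219 px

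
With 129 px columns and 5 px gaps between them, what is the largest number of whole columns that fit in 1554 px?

k columns need k·129 + (k−1)·5 = k·134 − 5.
k·134 − 5 ≤ 1554 → k ≤ 1559 / 134 ≈ 11.63, so k = 11.

11 columns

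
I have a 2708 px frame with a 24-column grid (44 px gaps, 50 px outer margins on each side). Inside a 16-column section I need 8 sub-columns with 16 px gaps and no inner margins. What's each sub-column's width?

Take off 100 px of margins, leaving 2608 px.
Subtracting 23 gaps of 44 leaves 1596 for 24 columns, so c = 66.5 px.
Span of 16: 16·66.5 + 15·44 = 1064 + 660 = 1724 px.
1724 − 7·16 = 1612; ÷8 gives d = 201.5 px.

201.5 px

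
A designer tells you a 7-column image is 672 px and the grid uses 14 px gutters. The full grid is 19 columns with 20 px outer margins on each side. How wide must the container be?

1888 px

7 columns + 6 gutters: 7c + 6·14 = 672.
7c = 672 − 84 = 588, so c = 84 px.
Total width: 2·20 + 19·84 + 18·14 = 1888 px.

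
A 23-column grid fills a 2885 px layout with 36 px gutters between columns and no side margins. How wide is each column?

91 px

23c + 22·36 = 2885 → 23c = 2093 → c = 91 px.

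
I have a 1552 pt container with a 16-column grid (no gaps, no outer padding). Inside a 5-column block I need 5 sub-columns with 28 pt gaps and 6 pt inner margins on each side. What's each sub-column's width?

72.2 pt

1552 / 16 = 97 pt per column.
With no gaps, 5 columns span 5·97 = 485 pt.
Inner content = 485 − 2·6 = 473 pt.
5 columns + 4 gaps: 5d + 4·28 = 473.
5d = 473 − 112 = 361, so d = 72.2 pt.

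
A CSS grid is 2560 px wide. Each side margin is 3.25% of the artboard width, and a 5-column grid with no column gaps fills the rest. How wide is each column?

Margins: 3.25% × 2560 = 83.2 px each, so content = 2560 − 166.4 = 2393.6 px.
With no column gaps, each column is 2393.6/5 = 478.72 px.

478.72 px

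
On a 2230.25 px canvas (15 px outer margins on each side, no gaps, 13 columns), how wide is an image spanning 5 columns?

846.25 px

Subtract both margins: 2230.25 − 2·15 = 2200.25 px.
13c = 2200.25 → c = 169.25 px.
5-column span = 5·169.25 = 846.25 px.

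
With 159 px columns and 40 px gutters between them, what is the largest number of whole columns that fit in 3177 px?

Each extra column adds 159 + 40 = 199 px.
(3177 + 40) / 199 = 16.17, so 16 columns fit.

16 columns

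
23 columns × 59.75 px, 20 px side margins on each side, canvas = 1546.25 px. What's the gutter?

6 px

Subtract both margins: 1546.25 − 2·20 = 1506.25 px.
23·59.75 + 22g = 1506.25 → 22g = 132 → g = 6 px.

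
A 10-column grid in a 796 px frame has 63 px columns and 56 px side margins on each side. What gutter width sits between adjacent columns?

Take off 112 px of margins, leaving 684 px.
Columns use 630 px, leaving 54 px across 9 gutters = 6 px each.

6 px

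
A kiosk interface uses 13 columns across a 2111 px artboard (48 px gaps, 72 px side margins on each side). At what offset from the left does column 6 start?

847 px

Subtract both margins: 2111 − 2·72 = 1967 px.
Subtracting 12 gaps of 48 leaves 1391 for 13 columns, so c = 107 px.
Before column 6: the margin + 5 columns + 5 gaps.
Offset = 72 + 5·(107 + 48) = 72 + 775 = 847 px.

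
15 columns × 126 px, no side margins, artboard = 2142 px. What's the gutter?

15·126 + 14g = 2142 → 14g = 252 → g = 18 px.

18 px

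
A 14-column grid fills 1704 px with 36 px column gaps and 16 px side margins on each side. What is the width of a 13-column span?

Subtract both margins: 1704 − 2·16 = 1672 px.
14 columns + 13 column gaps: 14c + 13·36 = 1672.
14c = 1672 − 468 = 1204, so c = 86 px.
Span of 13: 13·86 + 12·36 = 1118 + 432 = 1550 px.

1550 px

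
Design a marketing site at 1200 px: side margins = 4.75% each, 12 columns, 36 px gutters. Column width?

Each margin = 4.75% of 1200 = 57 px; content = 1200 − 2·57 = 1086 px.
Subtracting 11 gutters of 36 leaves 690 for 12 columns, so c = 57.5 px.

57.5 px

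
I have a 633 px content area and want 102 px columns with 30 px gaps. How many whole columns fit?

k columns need k·102 + (k−1)·30 = k·132 − 30.
k·132 − 30 ≤ 633 → k ≤ 663 / 132 ≈ 5.02, so k = 5.

5 columns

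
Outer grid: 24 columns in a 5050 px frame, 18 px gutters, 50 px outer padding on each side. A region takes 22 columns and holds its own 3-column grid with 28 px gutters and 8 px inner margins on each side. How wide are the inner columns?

1488 px

Outer content = 5050 − 2·50 = 4950 px.
Subtracting 23 gutters of 18 leaves 4536 for 24 columns, so c = 189 px.
22 columns plus 21 gutters: 4158 + 378 = 4536 px.
Inner content = 4536 − 2·8 = 4520 px.
4520 − 2·28 = 4464; ÷3 gives d = 1488 px.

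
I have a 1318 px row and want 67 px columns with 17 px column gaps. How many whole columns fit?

15 columns

k columns need k·67 + (k−1)·17 = k·84 − 17.
k·84 − 17 ≤ 1318 → k ≤ 1335 / 84 ≈ 15.89, so k = 15.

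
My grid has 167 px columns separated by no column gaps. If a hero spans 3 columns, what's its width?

With no column gaps, 3 columns span 3·167 = 501 px.

501 px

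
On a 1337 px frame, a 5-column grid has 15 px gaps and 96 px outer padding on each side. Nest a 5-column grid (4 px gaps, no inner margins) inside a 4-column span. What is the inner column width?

Take off 192 px of margins, leaving 1145 px.
1145 − 4·15 = 1085; ÷5 gives c = 217 px.
Span of 4: 4·217 + 3·15 = 868 + 45 = 913 px.
5 columns + 4 gaps: 5d + 4·4 = 913.
5d = 913 − 16 = 897, so d = 179.4 px.

179.4 px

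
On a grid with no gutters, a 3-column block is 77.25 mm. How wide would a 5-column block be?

3c = 77.25 → c = 25.75 mm.
5-column span = 5·25.75 = 128.75 mm.

128.75 mm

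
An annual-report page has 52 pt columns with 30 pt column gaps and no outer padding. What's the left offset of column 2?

82 pt

Each column+gutter stride is 82 pt; with no margin, 1 of them is 82 pt.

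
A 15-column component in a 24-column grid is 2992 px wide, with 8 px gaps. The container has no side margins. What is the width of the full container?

2992 − 14·8 = 2880; ÷15 gives c = 192 px.
Total width: 24·192 + 23·8 = 4792 px.

4792 px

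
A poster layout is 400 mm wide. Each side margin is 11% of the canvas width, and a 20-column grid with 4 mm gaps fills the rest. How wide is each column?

11.8 mm

Margins: 11% × 400 = 44 mm each, so content = 400 − 88 = 312 mm.
20 columns + 19 gaps: 20c + 19·4 = 312.
20c = 312 − 76 = 236, so c = 11.8 mm.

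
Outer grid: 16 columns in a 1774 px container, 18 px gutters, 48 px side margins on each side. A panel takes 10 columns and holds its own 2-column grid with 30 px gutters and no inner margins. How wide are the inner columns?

506 px

Subtract both margins: 1774 − 2·48 = 1678 px.
1678 − 15·18 = 1408; ÷16 gives c = 88 px.
Span of 10: 10·88 + 9·18 = 880 + 162 = 1042 px.
2 columns + 1 gutter: 2d + 1·30 = 1042.
2d = 1042 − 30 = 1012, so d = 506 px.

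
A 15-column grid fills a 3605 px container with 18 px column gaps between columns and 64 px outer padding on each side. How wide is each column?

Take off 128 px of margins, leaving 3477 px.
15 columns + 14 column gaps: 15c + 14·18 = 3477.
15c = 3477 − 252 = 3225, so c = 215 px.

215 px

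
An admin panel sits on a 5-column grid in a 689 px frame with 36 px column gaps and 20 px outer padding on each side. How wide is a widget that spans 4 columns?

512 px

Content width = 689 − 2·20 = 649 px.
649 − 4·36 = 505; ÷5 gives c = 101 px.
4 columns plus 3 column gaps: 404 + 108 = 512 px.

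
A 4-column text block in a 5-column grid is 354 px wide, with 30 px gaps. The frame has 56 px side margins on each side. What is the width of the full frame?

562 px

4 columns + 3 gaps: 4c + 3·30 = 354.
4c = 354 − 90 = 264, so c = 66 px.
Frame = 2·56 + 5·66 + 4·30 = 112 + 330 + 120 = 562 px.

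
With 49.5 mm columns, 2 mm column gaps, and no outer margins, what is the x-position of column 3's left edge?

Before column 3: 2 columns + 2 column gaps.
Offset = 2·(49.5 + 2) = 2·51.5 = 103 mm.

103 mm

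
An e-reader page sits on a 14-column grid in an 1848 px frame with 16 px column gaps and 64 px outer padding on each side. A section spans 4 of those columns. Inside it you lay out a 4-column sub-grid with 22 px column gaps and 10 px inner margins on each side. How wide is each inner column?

Inside the margins: 1848 − 128 = 1720 px.
1720 − 13·16 = 1512; ÷14 gives c = 108 px.
4-column span = 4·108 + 3·16 = 480 px.
Inner content = 480 − 2·10 = 460 px.
Subtracting 3 column gaps of 22 leaves 394 for 4 columns, so d = 98.5 px.

98.5 px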